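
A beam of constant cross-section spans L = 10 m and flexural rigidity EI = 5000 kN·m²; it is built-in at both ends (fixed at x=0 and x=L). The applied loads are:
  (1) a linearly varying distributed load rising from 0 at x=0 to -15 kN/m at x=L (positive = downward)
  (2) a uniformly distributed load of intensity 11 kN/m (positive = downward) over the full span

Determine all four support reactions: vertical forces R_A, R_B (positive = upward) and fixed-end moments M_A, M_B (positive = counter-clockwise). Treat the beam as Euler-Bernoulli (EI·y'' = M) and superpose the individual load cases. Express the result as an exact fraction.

R_A = 65/2 kN, M_A = 125/3 kN·m, R_B = 5/2 kN, M_B = -50/3 kN·m

Load 1 — triangular load w₀=-15 kN/m (0→w₀ over full span):
  R_A = 3w₀L/20 = 3·(-15)·10/20 = -45/2 kN
  M_A = w₀L²/30 = (-15)·10²/30 = -50 kN·m
  R_B = 7w₀L/20 = 7·(-15)·10/20 = -105/2 kN
  M_B = -w₀L²/20 = -(-15)·10²/20 = 75 kN·m
Load 2 — uniform load w=11 kN/m over full span:
  R_A = wL/2 = 11·10/2 = 55 kN
  M_A = wL²/12 = 11·10²/12 = 275/3 kN·m
  R_B = wL/2 = 11·10/2 = 55 kN
  M_B = -wL²/12 = -11·10²/12 = -275/3 kN·m
Superposition: R_A = 65/2 kN, M_A = 125/3 kN·m, R_B = 5/2 kN, M_B = -50/3 kN·m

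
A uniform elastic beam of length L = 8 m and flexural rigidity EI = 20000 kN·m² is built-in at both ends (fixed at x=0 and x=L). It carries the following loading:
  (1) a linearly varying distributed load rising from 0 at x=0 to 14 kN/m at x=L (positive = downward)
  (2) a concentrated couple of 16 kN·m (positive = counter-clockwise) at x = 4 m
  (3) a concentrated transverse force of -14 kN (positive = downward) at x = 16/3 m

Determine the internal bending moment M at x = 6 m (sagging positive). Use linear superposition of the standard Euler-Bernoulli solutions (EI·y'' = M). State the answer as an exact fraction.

Load 1 — triangular load w₀=14 kN/m (0→w₀ over full span):
  M_1 = 3w₀Lx/20 - w₀L²/30 - w₀x³/(6L) = 3·14·8·6/20 - 14·8²/30 - 14·6³/(6·8) = 119/15 kN·m
Load 2 — applied couple M₀=16 kN·m at a=4 m (b=L-a=4):
  M_2 = R_Ax - M_A - M₀  [x>a] with R_A=3, M_A=4 = 3·6 - 4 - 16 = -2 kN·m
Load 3 — point force P=-14 kN at a=16/3 m (b=L-a=8/3):
  M_3 = Pa²(a+3b)(L-x)/L³ - Pa²b/L²  [x>a] = (-14)·(16/3)²·((16/3)+3·(8/3))·(8-6)/8³ - (-14)·(16/3)²·(8/3)/8² = -112/27 kN·m
Superposition: M = Σ M_i = 241/135 kN·m ≈ 1.785185 kN·m

M(6) = 241/135 kN·m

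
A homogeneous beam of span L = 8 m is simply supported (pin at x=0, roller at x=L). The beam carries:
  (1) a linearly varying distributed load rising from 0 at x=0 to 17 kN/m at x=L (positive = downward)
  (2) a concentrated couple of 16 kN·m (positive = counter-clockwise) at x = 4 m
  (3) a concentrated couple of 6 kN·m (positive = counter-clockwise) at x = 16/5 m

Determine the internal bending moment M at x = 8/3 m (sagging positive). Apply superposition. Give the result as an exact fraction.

M(8/3) = 4946/81 kN·m

Load 1 — triangular load w₀=17 kN/m (0→w₀ over full span):
  M_1 = w₀Lx/6 - w₀x³/(6L) = 17·8·(8/3)/6 - 17·(8/3)³/(6·8) = 4352/81 kN·m
Load 2 — applied couple M₀=16 kN·m at a=4 m (b=L-a=4):
  M_2 = M₀x/L  [x≤a] = 16·(8/3)/8 = 16/3 kN·m
Load 3 — applied couple M₀=6 kN·m at a=16/5 m (b=L-a=24/5):
  M_3 = M₀x/L  [x≤a] = 6·(8/3)/8 = 2 kN·m
Superposition: M = Σ M_i = 4946/81 kN·m ≈ 61.061728 kN·m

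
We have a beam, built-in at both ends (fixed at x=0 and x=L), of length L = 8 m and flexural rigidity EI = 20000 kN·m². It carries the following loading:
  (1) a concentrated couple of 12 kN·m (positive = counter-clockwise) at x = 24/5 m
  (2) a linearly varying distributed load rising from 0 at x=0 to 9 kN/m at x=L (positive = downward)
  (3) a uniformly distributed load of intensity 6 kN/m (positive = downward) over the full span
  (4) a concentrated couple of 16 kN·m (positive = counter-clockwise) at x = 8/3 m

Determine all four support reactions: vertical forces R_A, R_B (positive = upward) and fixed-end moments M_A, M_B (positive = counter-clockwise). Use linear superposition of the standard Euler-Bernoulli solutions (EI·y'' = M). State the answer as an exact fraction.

Load 1 — applied couple M₀=12 kN·m at a=24/5 m (b=L-a=16/5):
  R_A = 6M₀ab/L³ = 6·12·(24/5)·(16/5)/8³ = 54/25 kN
  M_A = M₀b(2a-b)/L² = 12·(16/5)·(2·(24/5)-(16/5))/8² = 96/25 kN·m
  R_B = -6M₀ab/L³ = -6·12·(24/5)·(16/5)/8³ = -54/25 kN
  M_B = M₀a(2b-a)/L² = 12·(24/5)·(2·(16/5)-(24/5))/8² = 36/25 kN·m
Load 2 — triangular load w₀=9 kN/m (0→w₀ over full span):
  R_A = 3w₀L/20 = 3·9·8/20 = 54/5 kN
  M_A = w₀L²/30 = 9·8²/30 = 96/5 kN·m
  R_B = 7w₀L/20 = 7·9·8/20 = 126/5 kN
  M_B = -w₀L²/20 = -9·8²/20 = -144/5 kN·m
Load 3 — uniform load w=6 kN/m over full span:
  R_A = wL/2 = 6·8/2 = 24 kN
  M_A = wL²/12 = 6·8²/12 = 32 kN·m
  R_B = wL/2 = 6·8/2 = 24 kN
  M_B = -wL²/12 = -6·8²/12 = -32 kN·m
Load 4 — applied couple M₀=16 kN·m at a=8/3 m (b=L-a=16/3):
  R_A = 6M₀ab/L³ = 6·16·(8/3)·(16/3)/8³ = 8/3 kN
  M_A = M₀b(2a-b)/L² = 16·(16/3)·(2·(8/3)-(16/3))/8² = 0 kN·m
  R_B = -6M₀ab/L³ = -6·16·(8/3)·(16/3)/8³ = -8/3 kN
  M_B = M₀a(2b-a)/L² = 16·(8/3)·(2·(16/3)-(8/3))/8² = 16/3 kN·m
Superposition: R_A = 2972/75 kN, M_A = 1376/25 kN·m, R_B = 3328/75 kN, M_B = -4052/75 kN·m

R_A = 2972/75 kN, M_A = 1376/25 kN·m, R_B = 3328/75 kN, M_B = -4052/75 kN·m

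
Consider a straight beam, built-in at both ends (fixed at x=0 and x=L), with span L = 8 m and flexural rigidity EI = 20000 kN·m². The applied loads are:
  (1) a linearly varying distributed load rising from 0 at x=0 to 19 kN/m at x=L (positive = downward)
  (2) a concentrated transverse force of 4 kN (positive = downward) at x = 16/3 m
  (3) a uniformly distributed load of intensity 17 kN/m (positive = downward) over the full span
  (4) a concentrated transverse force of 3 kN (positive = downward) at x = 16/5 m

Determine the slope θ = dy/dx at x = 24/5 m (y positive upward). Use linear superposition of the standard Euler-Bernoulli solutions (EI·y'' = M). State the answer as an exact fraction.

Load 1 — triangular load w₀=19 kN/m (0→w₀ over full span):
  θ_1 = -w₀(2x(L-x)(L-2x)(x+2L)+x²(L-x)²)/(120LEI) = -19·(2·(24/5)·(8-(24/5))·(8-2·(24/5))·((24/5)+2·8)+(24/5)²·(8-(24/5))²)/(120·8·20000) = 304/390625 rad
Load 2 — point force P=4 kN at a=16/3 m (b=L-a=8/3):
  θ_2 = -Pb²x(2aL-(3a+b)x)/(2L³EI)  [x≤a] = -4·(8/3)²·(24/5)·(2·(16/3)·8-(3·(16/3)+(8/3))·(24/5))/(2·8³·20000) = 4/140625 rad
Load 3 — uniform load w=17 kN/m over full span:
  θ_3 = -wx(L-x)(L-2x)/(12EI) = -17·(24/5)·(8-(24/5))·(8-2·(24/5))/(12·20000) = 136/78125 rad
Load 4 — point force P=3 kN at a=16/5 m (b=L-a=24/5):
  θ_4 = Pa²(L-x)(2bL-(3b+a)(L-x))/(2L³EI)  [x>a] = 3·(16/5)²·(8-(24/5))·(2·(24/5)·8-(3·(24/5)+(16/5))·(8-(24/5)))/(2·8³·20000) = 192/1953125 rad
Superposition: θ = Σ θ_i = 46508/17578125 rad ≈ 0.002646 rad

θ(24/5) = 46508/17578125 rad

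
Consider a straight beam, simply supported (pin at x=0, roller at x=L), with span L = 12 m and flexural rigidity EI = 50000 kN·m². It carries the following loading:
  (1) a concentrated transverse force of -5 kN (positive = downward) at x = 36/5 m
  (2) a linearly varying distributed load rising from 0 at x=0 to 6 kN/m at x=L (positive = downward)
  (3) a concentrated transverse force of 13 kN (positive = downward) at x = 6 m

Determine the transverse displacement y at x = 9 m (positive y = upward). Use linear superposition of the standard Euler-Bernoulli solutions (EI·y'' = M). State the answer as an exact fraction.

Load 1 — point force P=-5 kN at a=36/5 m (b=L-a=24/5):
  y_1 = -Pa(L-x)(2Lx-a²-x²)/(6LEI)  [x>a] = -(-5)·(36/5)·(12-9)·(2·12·9-(36/5)²-9²)/(6·12·50000) = 6237/2500000 m
Load 2 — triangular load w₀=6 kN/m (0→w₀ over full span):
  y_2 = -w₀x(7L⁴-10L²x²+3x⁴)/(360LEI) = -6·9·(7·12⁴-10·12²·9²+3·9⁴)/(360·12·50000) = -9639/800000 m
Load 3 — point force P=13 kN at a=6 m (b=L-a=6):
  y_3 = -Pa(L-x)(2Lx-a²-x²)/(6LEI)  [x>a] = -13·6·(12-9)·(2·12·9-6²-9²)/(6·12·50000) = -1287/200000 m
Superposition: y = Σ y_i = -319779/20000000 m ≈ -0.015989 m

y(9) = -319779/20000000 m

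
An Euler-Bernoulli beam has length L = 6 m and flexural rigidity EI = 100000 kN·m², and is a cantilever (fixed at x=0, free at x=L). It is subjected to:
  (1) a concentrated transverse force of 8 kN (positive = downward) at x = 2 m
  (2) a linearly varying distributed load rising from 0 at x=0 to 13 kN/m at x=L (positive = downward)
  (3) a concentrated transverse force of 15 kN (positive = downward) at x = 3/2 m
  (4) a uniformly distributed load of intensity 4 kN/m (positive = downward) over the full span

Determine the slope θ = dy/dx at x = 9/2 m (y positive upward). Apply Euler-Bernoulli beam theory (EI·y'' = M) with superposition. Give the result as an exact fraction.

θ(9/2) = -26561/5120000 rad

Load 1 — point force P=8 kN at a=2 m (b=L-a=4):
  θ_1 = -Pa²/(2EI)  [x>a] = -8·2²/(2·100000) = -1/6250 rad
Load 2 — triangular load w₀=13 kN/m (0→w₀ over full span):
  θ_2 = (w₀Lx²/4-w₀L²x/3-w₀x⁴/(24L))/EI = (13·6·(9/2)²/4-13·6²·(9/2)/3-13·(9/2)⁴/(24·6))/100000 = -88101/25600000 rad
Load 3 — point force P=15 kN at a=3/2 m (b=L-a=9/2):
  θ_3 = -Pa²/(2EI)  [x>a] = -15·(3/2)²/(2·100000) = -27/160000 rad
Load 4 — uniform load w=4 kN/m over full span:
  θ_4 = -wx(x²-3Lx+3L²)/(6EI) = -4·(9/2)·((9/2)²-3·6·(9/2)+3·6²)/(6·100000) = -567/400000 rad
Superposition: θ = Σ θ_i = -26561/5120000 rad ≈ -0.005188 rad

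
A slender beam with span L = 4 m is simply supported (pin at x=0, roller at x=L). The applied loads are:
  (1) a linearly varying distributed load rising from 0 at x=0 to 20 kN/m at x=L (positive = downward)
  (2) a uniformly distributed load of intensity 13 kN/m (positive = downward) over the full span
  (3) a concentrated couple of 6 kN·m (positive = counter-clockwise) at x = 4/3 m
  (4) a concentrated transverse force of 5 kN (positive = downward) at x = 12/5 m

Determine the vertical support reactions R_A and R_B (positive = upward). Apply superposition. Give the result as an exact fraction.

Load 1 — triangular load w₀=20 kN/m (0→w₀ over full span):
  R_A = w₀L/6 = 20·4/6 = 40/3 kN
  R_B = w₀L/3 = 20·4/3 = 80/3 kN
Load 2 — uniform load w=13 kN/m over full span:
  R_A = wL/2 = 13·4/2 = 26 kN
  R_B = wL/2 = 13·4/2 = 26 kN
Load 3 — applied couple M₀=6 kN·m at a=4/3 m (b=L-a=8/3):
  R_A = M₀/L = 6/4 = 3/2 kN
  R_B = -M₀/L = -6/4 = -3/2 kN
Load 4 — point force P=5 kN at a=12/5 m (b=L-a=8/5):
  R_A = Pb/L = 5·(8/5)/4 = 2 kN
  R_B = Pa/L = 5·(12/5)/4 = 3 kN
Superposition: R_A = 257/6 kN, R_B = 325/6 kN

R_A = 257/6 kN, R_B = 325/6 kN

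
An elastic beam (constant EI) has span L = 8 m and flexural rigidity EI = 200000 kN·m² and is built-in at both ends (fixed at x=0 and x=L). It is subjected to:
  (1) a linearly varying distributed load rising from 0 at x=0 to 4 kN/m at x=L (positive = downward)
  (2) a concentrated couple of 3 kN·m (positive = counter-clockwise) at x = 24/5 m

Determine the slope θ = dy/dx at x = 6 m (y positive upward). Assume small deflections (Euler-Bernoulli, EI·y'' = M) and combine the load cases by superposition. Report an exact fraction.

θ(6) = 107/2500000 rad

Load 1 — triangular load w₀=4 kN/m (0→w₀ over full span):
  θ_1 = -w₀(2x(L-x)(L-2x)(x+2L)+x²(L-x)²)/(120LEI) = -4·(2·6·(8-6)·(8-2·6)·(6+2·8)+6²·(8-6)²)/(120·8·200000) = 41/1000000 rad
Load 2 — applied couple M₀=3 kN·m at a=24/5 m (b=L-a=16/5):
  θ_2 = (R_Ax²/2 - M_Ax - M₀(x-a))/EI  [x>a] with R_A=27/50, M_A=24/25 = ((27/50)·6²/2 - (24/25)·6 - 3·(6-(24/5)))/200000 = 9/5000000 rad
Superposition: θ = Σ θ_i = 107/2500000 rad ≈ 0.000043 rad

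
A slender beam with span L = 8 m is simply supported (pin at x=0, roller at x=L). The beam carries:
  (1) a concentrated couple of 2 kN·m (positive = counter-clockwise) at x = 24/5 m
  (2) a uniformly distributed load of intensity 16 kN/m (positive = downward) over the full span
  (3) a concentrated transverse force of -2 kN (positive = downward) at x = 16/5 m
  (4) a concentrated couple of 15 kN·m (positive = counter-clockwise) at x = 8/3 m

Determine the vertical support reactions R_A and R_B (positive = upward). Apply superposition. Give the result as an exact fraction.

Load 1 — applied couple M₀=2 kN·m at a=24/5 m (b=L-a=16/5):
  R_A = M₀/L = 2/8 = 1/4 kN
  R_B = -M₀/L = -2/8 = -1/4 kN
Load 2 — uniform load w=16 kN/m over full span:
  R_A = wL/2 = 16·8/2 = 64 kN
  R_B = wL/2 = 16·8/2 = 64 kN
Load 3 — point force P=-2 kN at a=16/5 m (b=L-a=24/5):
  R_A = Pb/L = (-2)·(24/5)/8 = -6/5 kN
  R_B = Pa/L = (-2)·(16/5)/8 = -4/5 kN
Load 4 — applied couple M₀=15 kN·m at a=8/3 m (b=L-a=16/3):
  R_A = M₀/L = 15/8 kN
  R_B = -M₀/L = -15/8 kN
Superposition: R_A = 2597/40 kN, R_B = 2443/40 kN

R_A = 2597/40 kN, R_B = 2443/40 kN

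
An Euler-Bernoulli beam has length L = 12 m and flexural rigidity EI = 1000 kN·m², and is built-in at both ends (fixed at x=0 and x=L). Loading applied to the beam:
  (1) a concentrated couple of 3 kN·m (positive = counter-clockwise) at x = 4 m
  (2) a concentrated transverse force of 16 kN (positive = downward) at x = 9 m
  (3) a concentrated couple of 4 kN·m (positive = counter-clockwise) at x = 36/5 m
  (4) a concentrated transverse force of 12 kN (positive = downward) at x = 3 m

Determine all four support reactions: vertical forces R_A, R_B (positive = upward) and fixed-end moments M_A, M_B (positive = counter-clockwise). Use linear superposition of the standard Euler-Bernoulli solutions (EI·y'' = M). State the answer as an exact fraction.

R_A = 8063/600 kN, M_A = 3053/100 kN·m, R_B = 8737/600 kN, M_B = -3227/100 kN·m

Load 1 — applied couple M₀=3 kN·m at a=4 m (b=L-a=8):
  R_A = 6M₀ab/L³ = 6·3·4·8/12³ = 1/3 kN
  M_A = M₀b(2a-b)/L² = 3·8·(2·4-8)/12² = 0 kN·m
  R_B = -6M₀ab/L³ = -6·3·4·8/12³ = -1/3 kN
  M_B = M₀a(2b-a)/L² = 3·4·(2·8-4)/12² = 1 kN·m
Load 2 — point force P=16 kN at a=9 m (b=L-a=3):
  R_A = Pb²(3a+b)/L³ = 16·3²·(3·9+3)/12³ = 5/2 kN
  M_A = Pab²/L² = 16·9·3²/12² = 9 kN·m
  R_B = Pa²(a+3b)/L³ = 16·9²·(9+3·3)/12³ = 27/2 kN
  M_B = -Pa²b/L² = -16·9²·3/12² = -27 kN·m
Load 3 — applied couple M₀=4 kN·m at a=36/5 m (b=L-a=24/5):
  R_A = 6M₀ab/L³ = 6·4·(36/5)·(24/5)/12³ = 12/25 kN
  M_A = M₀b(2a-b)/L² = 4·(24/5)·(2·(36/5)-(24/5))/12² = 32/25 kN·m
  R_B = -6M₀ab/L³ = -6·4·(36/5)·(24/5)/12³ = -12/25 kN
  M_B = M₀a(2b-a)/L² = 4·(36/5)·(2·(24/5)-(36/5))/12² = 12/25 kN·m
Load 4 — point force P=12 kN at a=3 m (b=L-a=9):
  R_A = Pb²(3a+b)/L³ = 12·9²·(3·3+9)/12³ = 81/8 kN
  M_A = Pab²/L² = 12·3·9²/12² = 81/4 kN·m
  R_B = Pa²(a+3b)/L³ = 12·3²·(3+3·9)/12³ = 15/8 kN
  M_B = -Pa²b/L² = -12·3²·9/12² = -27/4 kN·m
Superposition: R_A = 8063/600 kN, M_A = 3053/100 kN·m, R_B = 8737/600 kN, M_B = -3227/100 kN·m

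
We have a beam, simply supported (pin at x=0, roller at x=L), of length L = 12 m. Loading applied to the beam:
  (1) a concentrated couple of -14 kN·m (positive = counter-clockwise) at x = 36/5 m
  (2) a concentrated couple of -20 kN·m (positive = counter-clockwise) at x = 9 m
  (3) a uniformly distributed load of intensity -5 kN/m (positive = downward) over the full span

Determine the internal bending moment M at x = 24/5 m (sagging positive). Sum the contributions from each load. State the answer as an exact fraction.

M(24/5) = -100 kN·m

Load 1 — applied couple M₀=-14 kN·m at a=36/5 m (b=L-a=24/5):
  M_1 = M₀x/L  [x≤a] = (-14)·(24/5)/12 = -28/5 kN·m
Load 2 — applied couple M₀=-20 kN·m at a=9 m (b=L-a=3):
  M_2 = M₀x/L  [x≤a] = (-20)·(24/5)/12 = -8 kN·m
Load 3 — uniform load w=-5 kN/m over full span:
  M_3 = wx(L-x)/2 = (-5)·(24/5)·(12-(24/5))/2 = -432/5 kN·m
Superposition: M = Σ M_i = -100 kN·m ≈ -100.000000 kN·m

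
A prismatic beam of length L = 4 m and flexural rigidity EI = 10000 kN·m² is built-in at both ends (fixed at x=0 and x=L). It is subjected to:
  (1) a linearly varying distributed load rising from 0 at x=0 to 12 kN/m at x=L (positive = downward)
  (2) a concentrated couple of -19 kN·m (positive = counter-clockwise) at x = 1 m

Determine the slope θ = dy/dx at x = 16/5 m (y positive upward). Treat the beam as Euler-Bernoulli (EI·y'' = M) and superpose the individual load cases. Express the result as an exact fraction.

Load 1 — triangular load w₀=12 kN/m (0→w₀ over full span):
  θ_1 = -w₀(2x(L-x)(L-2x)(x+2L)+x²(L-x)²)/(120LEI) = -12·(2·(16/5)·(4-(16/5))·(4-2·(16/5))·((16/5)+2·4)+(16/5)²·(4-(16/5))²)/(120·4·10000) = 128/390625 rad
Load 2 — applied couple M₀=-19 kN·m at a=1 m (b=L-a=3):
  θ_2 = (R_Ax²/2 - M_Ax - M₀(x-a))/EI  [x>a] with R_A=-171/32, M_A=57/16 = ((-171/32)·(16/5)²/2 - (57/16)·(16/5) - (-19)·((16/5)-1))/10000 = 19/62500 rad
Superposition: θ = Σ θ_i = 987/1562500 rad ≈ 0.000632 rad

θ(16/5) = 987/1562500 rad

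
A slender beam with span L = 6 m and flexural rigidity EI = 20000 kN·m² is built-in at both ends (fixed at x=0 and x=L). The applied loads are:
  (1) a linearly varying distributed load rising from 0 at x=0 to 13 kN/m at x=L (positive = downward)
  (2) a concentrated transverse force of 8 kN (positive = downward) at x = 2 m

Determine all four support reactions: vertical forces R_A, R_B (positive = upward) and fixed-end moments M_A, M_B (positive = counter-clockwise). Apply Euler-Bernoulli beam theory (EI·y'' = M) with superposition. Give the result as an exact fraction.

Load 1 — triangular load w₀=13 kN/m (0→w₀ over full span):
  R_A = 3w₀L/20 = 3·13·6/20 = 117/10 kN
  M_A = w₀L²/30 = 13·6²/30 = 78/5 kN·m
  R_B = 7w₀L/20 = 7·13·6/20 = 273/10 kN
  M_B = -w₀L²/20 = -13·6²/20 = -117/5 kN·m
Load 2 — point force P=8 kN at a=2 m (b=L-a=4):
  R_A = Pb²(3a+b)/L³ = 8·4²·(3·2+4)/6³ = 160/27 kN
  M_A = Pab²/L² = 8·2·4²/6² = 64/9 kN·m
  R_B = Pa²(a+3b)/L³ = 8·2²·(2+3·4)/6³ = 56/27 kN
  M_B = -Pa²b/L² = -8·2²·4/6² = -32/9 kN·m
Superposition: R_A = 4759/270 kN, M_A = 1022/45 kN·m, R_B = 7931/270 kN, M_B = -1213/45 kN·m

R_A = 4759/270 kN, M_A = 1022/45 kN·m, R_B = 7931/270 kN, M_B = -1213/45 kN·m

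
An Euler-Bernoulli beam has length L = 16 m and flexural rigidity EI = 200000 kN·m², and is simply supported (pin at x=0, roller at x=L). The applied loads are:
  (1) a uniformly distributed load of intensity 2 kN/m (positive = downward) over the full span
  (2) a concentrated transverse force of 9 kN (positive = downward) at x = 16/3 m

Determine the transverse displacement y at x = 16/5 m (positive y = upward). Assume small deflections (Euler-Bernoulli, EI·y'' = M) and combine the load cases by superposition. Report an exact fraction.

y(16/5) = -126208/17578125 m

Load 1 — uniform load w=2 kN/m over full span:
  y_1 = -wx(L³-2Lx²+x³)/(24EI) = -2·(16/5)·(16³-2·16·(16/5)²+(16/5)³)/(24·200000) = -29696/5859375 m
Load 2 — point force P=9 kN at a=16/3 m (b=L-a=32/3):
  y_2 = -Pbx(L²-b²-x²)/(6LEI)  [x≤a] = -9·(32/3)·(16/5)·(16²-(32/3)²-(16/5)²)/(6·16·200000) = -7424/3515625 m
Superposition: y = Σ y_i = -126208/17578125 m ≈ -0.007180 m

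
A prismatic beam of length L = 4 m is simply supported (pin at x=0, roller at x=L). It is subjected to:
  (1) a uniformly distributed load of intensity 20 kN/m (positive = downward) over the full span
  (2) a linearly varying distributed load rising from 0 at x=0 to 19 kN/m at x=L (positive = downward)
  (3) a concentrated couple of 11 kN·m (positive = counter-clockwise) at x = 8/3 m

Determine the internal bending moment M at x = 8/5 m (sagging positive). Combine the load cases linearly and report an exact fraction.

M(8/5) = 7478/125 kN·m

Load 1 — uniform load w=20 kN/m over full span:
  M_1 = wx(L-x)/2 = 20·(8/5)·(4-(8/5))/2 = 192/5 kN·m
Load 2 — triangular load w₀=19 kN/m (0→w₀ over full span):
  M_2 = w₀Lx/6 - w₀x³/(6L) = 19·4·(8/5)/6 - 19·(8/5)³/(6·4) = 2128/125 kN·m
Load 3 — applied couple M₀=11 kN·m at a=8/3 m (b=L-a=4/3):
  M_3 = M₀x/L  [x≤a] = 11·(8/5)/4 = 22/5 kN·m
Superposition: M = Σ M_i = 7478/125 kN·m ≈ 59.824000 kN·m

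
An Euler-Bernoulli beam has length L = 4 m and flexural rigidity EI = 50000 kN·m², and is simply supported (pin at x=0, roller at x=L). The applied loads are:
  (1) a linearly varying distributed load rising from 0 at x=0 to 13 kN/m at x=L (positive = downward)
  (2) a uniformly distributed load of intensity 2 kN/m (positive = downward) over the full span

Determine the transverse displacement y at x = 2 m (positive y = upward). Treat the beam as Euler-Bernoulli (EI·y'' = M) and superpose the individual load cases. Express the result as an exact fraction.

Load 1 — triangular load w₀=13 kN/m (0→w₀ over full span):
  y_1 = -w₀x(7L⁴-10L²x²+3x⁴)/(360LEI) = -13·2·(7·4⁴-10·4²·2²+3·2⁴)/(360·4·50000) = -13/30000 m
Load 2 — uniform load w=2 kN/m over full span:
  y_2 = -wx(L³-2Lx²+x³)/(24EI) = -2·2·(4³-2·4·2²+2³)/(24·50000) = -1/7500 m
Superposition: y = Σ y_i = -17/30000 m ≈ -0.000567 m

y(2) = -17/30000 m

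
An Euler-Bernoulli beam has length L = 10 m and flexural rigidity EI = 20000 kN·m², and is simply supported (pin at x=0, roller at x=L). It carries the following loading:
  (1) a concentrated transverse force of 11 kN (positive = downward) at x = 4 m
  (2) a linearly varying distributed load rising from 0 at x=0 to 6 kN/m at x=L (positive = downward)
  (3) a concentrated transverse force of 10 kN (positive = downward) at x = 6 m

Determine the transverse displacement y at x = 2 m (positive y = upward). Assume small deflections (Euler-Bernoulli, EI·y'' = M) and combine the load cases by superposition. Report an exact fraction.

Load 1 — point force P=11 kN at a=4 m (b=L-a=6):
  y_1 = -Pbx(L²-b²-x²)/(6LEI)  [x≤a] = -11·6·2·(10²-6²-2²)/(6·10·20000) = -33/5000 m
Load 2 — triangular load w₀=6 kN/m (0→w₀ over full span):
  y_2 = -w₀x(7L⁴-10L²x²+3x⁴)/(360LEI) = -6·2·(7·10⁴-10·10²·2²+3·2⁴)/(360·10·20000) = -172/15625 m
Load 3 — point force P=10 kN at a=6 m (b=L-a=4):
  y_3 = -Pbx(L²-b²-x²)/(6LEI)  [x≤a] = -10·4·2·(10²-4²-2²)/(6·10·20000) = -2/375 m
Superposition: y = Σ y_i = -8603/375000 m ≈ -0.022941 m

y(2) = -8603/375000 m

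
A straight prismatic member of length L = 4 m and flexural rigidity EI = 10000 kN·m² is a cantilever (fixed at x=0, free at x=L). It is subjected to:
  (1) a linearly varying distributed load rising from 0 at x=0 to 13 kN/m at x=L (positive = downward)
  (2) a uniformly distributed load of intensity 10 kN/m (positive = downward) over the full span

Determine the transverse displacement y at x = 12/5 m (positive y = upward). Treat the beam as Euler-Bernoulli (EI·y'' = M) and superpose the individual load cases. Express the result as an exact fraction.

y(12/5) = -287106/9765625 m

Load 1 — triangular load w₀=13 kN/m (0→w₀ over full span):
  y_1 = (w₀Lx³/12-w₀L²x²/6-w₀x⁵/(120L))/EI = (13·4·(12/5)³/12-13·4²·(12/5)²/6-13·(12/5)⁵/(120·4))/10000 = -138606/9765625 m
Load 2 — uniform load w=10 kN/m over full span:
  y_2 = -wx²(x²-4Lx+6L²)/(24EI) = -10·(12/5)²·((12/5)²-4·4·(12/5)+6·4²)/(24·10000) = -1188/78125 m
Superposition: y = Σ y_i = -287106/9765625 m ≈ -0.029400 m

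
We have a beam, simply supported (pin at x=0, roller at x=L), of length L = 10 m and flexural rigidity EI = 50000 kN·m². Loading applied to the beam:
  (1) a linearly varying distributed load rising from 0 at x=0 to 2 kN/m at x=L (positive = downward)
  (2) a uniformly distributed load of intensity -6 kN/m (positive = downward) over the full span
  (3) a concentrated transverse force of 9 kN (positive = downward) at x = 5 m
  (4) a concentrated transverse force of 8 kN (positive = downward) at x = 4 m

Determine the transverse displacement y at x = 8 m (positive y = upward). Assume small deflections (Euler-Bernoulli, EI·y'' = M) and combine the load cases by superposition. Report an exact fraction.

y(8) = 28633/7500000 m

Load 1 — triangular load w₀=2 kN/m (0→w₀ over full span):
  y_1 = -w₀x(7L⁴-10L²x²+3x⁴)/(360LEI) = -2·8·(7·10⁴-10·10²·8²+3·8⁴)/(360·10·50000) = -127/78125 m
Load 2 — uniform load w=-6 kN/m over full span:
  y_2 = -wx(L³-2Lx²+x³)/(24EI) = -(-6)·8·(10³-2·10·8²+8³)/(24·50000) = 29/3125 m
Load 3 — point force P=9 kN at a=5 m (b=L-a=5):
  y_3 = -Pa(L-x)(2Lx-a²-x²)/(6LEI)  [x>a] = -9·5·(10-8)·(2·10·8-5²-8²)/(6·10·50000) = -213/100000 m
Load 4 — point force P=8 kN at a=4 m (b=L-a=6):
  y_4 = -Pa(L-x)(2Lx-a²-x²)/(6LEI)  [x>a] = -8·4·(10-8)·(2·10·8-4²-8²)/(6·10·50000) = -16/9375 m
Superposition: y = Σ y_i = 28633/7500000 m ≈ 0.003818 m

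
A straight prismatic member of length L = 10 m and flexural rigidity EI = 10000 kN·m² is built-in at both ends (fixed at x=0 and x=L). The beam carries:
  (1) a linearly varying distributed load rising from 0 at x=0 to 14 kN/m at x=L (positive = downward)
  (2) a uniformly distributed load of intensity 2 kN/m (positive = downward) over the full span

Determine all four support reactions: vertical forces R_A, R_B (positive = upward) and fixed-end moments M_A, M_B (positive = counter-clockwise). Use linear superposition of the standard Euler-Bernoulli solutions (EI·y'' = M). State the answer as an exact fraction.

Load 1 — triangular load w₀=14 kN/m (0→w₀ over full span):
  R_A = 3w₀L/20 = 3·14·10/20 = 21 kN
  M_A = w₀L²/30 = 14·10²/30 = 140/3 kN·m
  R_B = 7w₀L/20 = 7·14·10/20 = 49 kN
  M_B = -w₀L²/20 = -14·10²/20 = -70 kN·m
Load 2 — uniform load w=2 kN/m over full span:
  R_A = wL/2 = 2·10/2 = 10 kN
  M_A = wL²/12 = 2·10²/12 = 50/3 kN·m
  R_B = wL/2 = 2·10/2 = 10 kN
  M_B = -wL²/12 = -2·10²/12 = -50/3 kN·m
Superposition: R_A = 31 kN, M_A = 190/3 kN·m, R_B = 59 kN, M_B = -260/3 kN·m

R_A = 31 kN, M_A = 190/3 kN·m, R_B = 59 kN, M_B = -260/3 kN·m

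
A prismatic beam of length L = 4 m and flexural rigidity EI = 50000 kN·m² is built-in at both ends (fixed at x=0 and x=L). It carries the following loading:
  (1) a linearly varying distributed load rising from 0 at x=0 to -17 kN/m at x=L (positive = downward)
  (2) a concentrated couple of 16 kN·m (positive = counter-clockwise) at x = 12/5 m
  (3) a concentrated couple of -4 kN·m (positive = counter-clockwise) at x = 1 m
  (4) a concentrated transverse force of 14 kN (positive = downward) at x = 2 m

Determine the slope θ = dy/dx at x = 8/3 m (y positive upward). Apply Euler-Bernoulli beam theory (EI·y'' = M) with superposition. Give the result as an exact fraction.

θ(8/3) = 9731/151875000 rad

Load 1 — triangular load w₀=-17 kN/m (0→w₀ over full span):
  θ_1 = -w₀(2x(L-x)(L-2x)(x+2L)+x²(L-x)²)/(120LEI) = -(-17)·(2·(8/3)·(4-(8/3))·(4-2·(8/3))·((8/3)+2·4)+(8/3)²·(4-(8/3))²)/(120·4·50000) = -238/3796875 rad
Load 2 — applied couple M₀=16 kN·m at a=12/5 m (b=L-a=8/5):
  θ_2 = (R_Ax²/2 - M_Ax - M₀(x-a))/EI  [x>a] with R_A=144/25, M_A=128/25 = ((144/25)·(8/3)²/2 - (128/25)·(8/3) - 16·((8/3)-(12/5)))/50000 = 4/78125 rad
Load 3 — applied couple M₀=-4 kN·m at a=1 m (b=L-a=3):
  θ_3 = (R_Ax²/2 - M_Ax - M₀(x-a))/EI  [x>a] with R_A=-9/8, M_A=3/4 = ((-9/8)·(8/3)²/2 - (3/4)·(8/3) - (-4)·((8/3)-1))/50000 = 1/75000 rad
Load 4 — point force P=14 kN at a=2 m (b=L-a=2):
  θ_4 = Pa²(L-x)(2bL-(3b+a)(L-x))/(2L³EI)  [x>a] = 14·2²·(4-(8/3))·(2·2·4-(3·2+2)·(4-(8/3)))/(2·4³·50000) = 7/112500 rad
Superposition: θ = Σ θ_i = 9731/151875000 rad ≈ 0.000064 rad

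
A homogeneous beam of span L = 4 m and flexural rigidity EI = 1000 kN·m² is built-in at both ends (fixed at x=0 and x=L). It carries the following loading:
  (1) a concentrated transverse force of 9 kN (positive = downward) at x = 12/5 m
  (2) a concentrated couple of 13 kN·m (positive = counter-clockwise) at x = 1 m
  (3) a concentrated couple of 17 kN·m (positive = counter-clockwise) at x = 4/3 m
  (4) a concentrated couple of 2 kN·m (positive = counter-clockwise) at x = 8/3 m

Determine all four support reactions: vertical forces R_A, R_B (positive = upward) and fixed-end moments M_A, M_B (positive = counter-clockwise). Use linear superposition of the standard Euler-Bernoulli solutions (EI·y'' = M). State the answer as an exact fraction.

R_A = 157891/12000 kN, M_A = 10111/6000 kN·m, R_B = -49891/12000 kN, M_B = 27271/6000 kN·m

Load 1 — point force P=9 kN at a=12/5 m (b=L-a=8/5):
  R_A = Pb²(3a+b)/L³ = 9·(8/5)²·(3·(12/5)+(8/5))/4³ = 396/125 kN
  M_A = Pab²/L² = 9·(12/5)·(8/5)²/4² = 432/125 kN·m
  R_B = Pa²(a+3b)/L³ = 9·(12/5)²·((12/5)+3·(8/5))/4³ = 729/125 kN
  M_B = -Pa²b/L² = -9·(12/5)²·(8/5)/4² = -648/125 kN·m
Load 2 — applied couple M₀=13 kN·m at a=1 m (b=L-a=3):
  R_A = 6M₀ab/L³ = 6·13·1·3/4³ = 117/32 kN
  M_A = M₀b(2a-b)/L² = 13·3·(2·1-3)/4² = -39/16 kN·m
  R_B = -6M₀ab/L³ = -6·13·1·3/4³ = -117/32 kN
  M_B = M₀a(2b-a)/L² = 13·1·(2·3-1)/4² = 65/16 kN·m
Load 3 — applied couple M₀=17 kN·m at a=4/3 m (b=L-a=8/3):
  R_A = 6M₀ab/L³ = 6·17·(4/3)·(8/3)/4³ = 17/3 kN
  M_A = M₀b(2a-b)/L² = 17·(8/3)·(2·(4/3)-(8/3))/4² = 0 kN·m
  R_B = -6M₀ab/L³ = -6·17·(4/3)·(8/3)/4³ = -17/3 kN
  M_B = M₀a(2b-a)/L² = 17·(4/3)·(2·(8/3)-(4/3))/4² = 17/3 kN·m
Load 4 — applied couple M₀=2 kN·m at a=8/3 m (b=L-a=4/3):
  R_A = 6M₀ab/L³ = 6·2·(8/3)·(4/3)/4³ = 2/3 kN
  M_A = M₀b(2a-b)/L² = 2·(4/3)·(2·(8/3)-(4/3))/4² = 2/3 kN·m
  R_B = -6M₀ab/L³ = -6·2·(8/3)·(4/3)/4³ = -2/3 kN
  M_B = M₀a(2b-a)/L² = 2·(8/3)·(2·(4/3)-(8/3))/4² = 0 kN·m
Superposition: R_A = 157891/12000 kN, M_A = 10111/6000 kN·m, R_B = -49891/12000 kN, M_B = 27271/6000 kN·m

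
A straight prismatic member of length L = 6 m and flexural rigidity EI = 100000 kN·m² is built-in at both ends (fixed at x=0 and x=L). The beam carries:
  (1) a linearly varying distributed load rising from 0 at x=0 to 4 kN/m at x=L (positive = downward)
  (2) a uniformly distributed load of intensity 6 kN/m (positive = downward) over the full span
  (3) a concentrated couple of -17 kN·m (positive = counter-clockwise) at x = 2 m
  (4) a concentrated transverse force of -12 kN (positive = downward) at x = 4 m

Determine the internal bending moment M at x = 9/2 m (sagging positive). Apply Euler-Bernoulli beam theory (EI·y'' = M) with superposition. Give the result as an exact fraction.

M(9/2) = 103/120 kN·m

Load 1 — triangular load w₀=4 kN/m (0→w₀ over full span):
  M_1 = 3w₀Lx/20 - w₀L²/30 - w₀x³/(6L) = 3·4·6·(9/2)/20 - 4·6²/30 - 4·(9/2)³/(6·6) = 51/40 kN·m
Load 2 — uniform load w=6 kN/m over full span:
  M_2 = wLx/2 - wL²/12 - wx²/2 = 6·6·(9/2)/2 - 6·6²/12 - 6·(9/2)²/2 = 9/4 kN·m
Load 3 — applied couple M₀=-17 kN·m at a=2 m (b=L-a=4):
  M_3 = R_Ax - M_A - M₀  [x>a] with R_A=-34/9, M_A=0 = (-34/9)·(9/2) - 0 - (-17) = 0 kN·m
Load 4 — point force P=-12 kN at a=4 m (b=L-a=2):
  M_4 = Pa²(a+3b)(L-x)/L³ - Pa²b/L²  [x>a] = (-12)·4²·(4+3·2)·(6-(9/2))/6³ - (-12)·4²·2/6² = -8/3 kN·m
Superposition: M = Σ M_i = 103/120 kN·m ≈ 0.858333 kN·m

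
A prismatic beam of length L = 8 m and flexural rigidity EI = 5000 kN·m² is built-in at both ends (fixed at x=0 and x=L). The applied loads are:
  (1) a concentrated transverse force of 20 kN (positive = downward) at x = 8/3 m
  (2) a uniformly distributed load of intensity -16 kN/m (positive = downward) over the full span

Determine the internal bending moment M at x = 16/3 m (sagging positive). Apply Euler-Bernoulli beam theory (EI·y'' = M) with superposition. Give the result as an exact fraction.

M(16/3) = -2144/81 kN·m

Load 1 — point force P=20 kN at a=8/3 m (b=L-a=16/3):
  M_1 = Pa²(a+3b)(L-x)/L³ - Pa²b/L²  [x>a] = 20·(8/3)²·((8/3)+3·(16/3))·(8-(16/3))/8³ - 20·(8/3)²·(16/3)/8² = 160/81 kN·m
Load 2 — uniform load w=-16 kN/m over full span:
  M_2 = wLx/2 - wL²/12 - wx²/2 = (-16)·8·(16/3)/2 - (-16)·8²/12 - (-16)·(16/3)²/2 = -256/9 kN·m
Superposition: M = Σ M_i = -2144/81 kN·m ≈ -26.469136 kN·m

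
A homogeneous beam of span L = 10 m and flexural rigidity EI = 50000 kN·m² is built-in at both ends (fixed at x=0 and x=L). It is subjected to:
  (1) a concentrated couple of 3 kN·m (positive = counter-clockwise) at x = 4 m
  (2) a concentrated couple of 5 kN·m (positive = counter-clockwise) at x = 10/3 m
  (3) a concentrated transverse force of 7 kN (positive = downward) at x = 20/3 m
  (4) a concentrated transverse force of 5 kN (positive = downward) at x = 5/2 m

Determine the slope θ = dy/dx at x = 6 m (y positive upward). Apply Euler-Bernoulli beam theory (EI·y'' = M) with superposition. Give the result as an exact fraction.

θ(6) = 26669/450000000 rad

Load 1 — applied couple M₀=3 kN·m at a=4 m (b=L-a=6):
  θ_1 = (R_Ax²/2 - M_Ax - M₀(x-a))/EI  [x>a] with R_A=54/125, M_A=9/25 = ((54/125)·6²/2 - (9/25)·6 - 3·(6-4))/50000 = -3/390625 rad
Load 2 — applied couple M₀=5 kN·m at a=10/3 m (b=L-a=20/3):
  θ_2 = (R_Ax²/2 - M_Ax - M₀(x-a))/EI  [x>a] with R_A=2/3, M_A=0 = ((2/3)·6²/2 - 0·6 - 5·(6-(10/3)))/50000 = -1/37500 rad
Load 3 — point force P=7 kN at a=20/3 m (b=L-a=10/3):
  θ_3 = -Pb²x(2aL-(3a+b)x)/(2L³EI)  [x≤a] = -7·(10/3)²·6·(2·(20/3)·10-(3·(20/3)+(10/3))·6)/(2·10³·50000) = 7/225000 rad
Load 4 — point force P=5 kN at a=5/2 m (b=L-a=15/2):
  θ_4 = Pa²(L-x)(2bL-(3b+a)(L-x))/(2L³EI)  [x>a] = 5·(5/2)²·(10-6)·(2·(15/2)·10-(3·(15/2)+(5/2))·(10-6))/(2·10³·50000) = 1/16000 rad
Superposition: θ = Σ θ_i = 26669/450000000 rad ≈ 0.000059 rad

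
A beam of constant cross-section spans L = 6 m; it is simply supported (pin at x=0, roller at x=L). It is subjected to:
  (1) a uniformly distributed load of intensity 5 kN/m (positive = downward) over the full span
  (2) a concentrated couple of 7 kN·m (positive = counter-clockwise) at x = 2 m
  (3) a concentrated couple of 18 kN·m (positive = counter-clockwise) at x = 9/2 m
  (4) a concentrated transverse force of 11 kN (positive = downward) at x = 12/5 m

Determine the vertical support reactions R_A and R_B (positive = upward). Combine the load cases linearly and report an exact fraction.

R_A = 773/30 kN, R_B = 457/30 kN

Load 1 — uniform load w=5 kN/m over full span:
  R_A = wL/2 = 5·6/2 = 15 kN
  R_B = wL/2 = 5·6/2 = 15 kN
Load 2 — applied couple M₀=7 kN·m at a=2 m (b=L-a=4):
  R_A = M₀/L = 7/6 kN
  R_B = -M₀/L = -7/6 kN
Load 3 — applied couple M₀=18 kN·m at a=9/2 m (b=L-a=3/2):
  R_A = M₀/L = 18/6 = 3 kN
  R_B = -M₀/L = -18/6 = -3 kN
Load 4 — point force P=11 kN at a=12/5 m (b=L-a=18/5):
  R_A = Pb/L = 11·(18/5)/6 = 33/5 kN
  R_B = Pa/L = 11·(12/5)/6 = 22/5 kN
Superposition: R_A = 773/30 kN, R_B = 457/30 kN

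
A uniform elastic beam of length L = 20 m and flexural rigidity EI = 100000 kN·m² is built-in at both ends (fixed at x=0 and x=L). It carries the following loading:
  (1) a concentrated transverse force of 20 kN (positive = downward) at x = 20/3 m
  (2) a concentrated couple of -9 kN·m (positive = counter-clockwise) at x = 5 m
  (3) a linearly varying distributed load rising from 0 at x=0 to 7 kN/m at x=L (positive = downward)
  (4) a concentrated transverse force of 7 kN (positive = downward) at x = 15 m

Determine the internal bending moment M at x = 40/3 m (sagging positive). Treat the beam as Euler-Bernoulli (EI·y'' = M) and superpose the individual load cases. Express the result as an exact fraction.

Load 1 — point force P=20 kN at a=20/3 m (b=L-a=40/3):
  M_1 = Pa²(a+3b)(L-x)/L³ - Pa²b/L²  [x>a] = 20·(20/3)²·((20/3)+3·(40/3))·(20-(40/3))/20³ - 20·(20/3)²·(40/3)/20² = 400/81 kN·m
Load 2 — applied couple M₀=-9 kN·m at a=5 m (b=L-a=15):
  M_2 = R_Ax - M_A - M₀  [x>a] with R_A=-81/160, M_A=27/16 = (-81/160)·(40/3) - (27/16) - (-9) = 9/16 kN·m
Load 3 — triangular load w₀=7 kN/m (0→w₀ over full span):
  M_3 = 3w₀Lx/20 - w₀L²/30 - w₀x³/(6L) = 3·7·20·(40/3)/20 - 7·20²/30 - 7·(40/3)³/(6·20) = 3920/81 kN·m
Load 4 — point force P=7 kN at a=15 m (b=L-a=5):
  M_4 = Pb²(3a+b)x/L³ - Pab²/L²  [x≤a] = 7·5²·(3·15+5)·(40/3)/20³ - 7·15·5²/20² = 385/48 kN·m
Superposition: M = Σ M_i = 743/12 kN·m ≈ 61.916667 kN·m

M(40/3) = 743/12 kN·m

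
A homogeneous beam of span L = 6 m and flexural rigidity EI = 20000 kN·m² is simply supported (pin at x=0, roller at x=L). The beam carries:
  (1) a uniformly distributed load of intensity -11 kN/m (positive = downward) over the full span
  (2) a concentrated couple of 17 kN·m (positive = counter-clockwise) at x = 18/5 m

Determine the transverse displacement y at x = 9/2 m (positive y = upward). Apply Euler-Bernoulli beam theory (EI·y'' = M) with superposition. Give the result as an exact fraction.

Load 1 — uniform load w=-11 kN/m over full span:
  y_1 = -wx(L³-2Lx²+x³)/(24EI) = -(-11)·(9/2)·(6³-2·6·(9/2)²+(9/2)³)/(24·20000) = 16929/2560000 m
Load 2 — applied couple M₀=17 kN·m at a=18/5 m (b=L-a=12/5):
  y_2 = (M₀x³/(6L)-M₀(x-a)²/2+C₁x)/EI  [x>a] with C₁=M₀(3b²-L²)/(6L)=-221/25 = (17·(9/2)³/(6·6)-17·((9/2)-(18/5))²/2+(-221/25)·(9/2))/20000 = -2907/16000000 m
Superposition: y = Σ y_i = 411597/64000000 m ≈ 0.006431 m

y(9/2) = 411597/64000000 m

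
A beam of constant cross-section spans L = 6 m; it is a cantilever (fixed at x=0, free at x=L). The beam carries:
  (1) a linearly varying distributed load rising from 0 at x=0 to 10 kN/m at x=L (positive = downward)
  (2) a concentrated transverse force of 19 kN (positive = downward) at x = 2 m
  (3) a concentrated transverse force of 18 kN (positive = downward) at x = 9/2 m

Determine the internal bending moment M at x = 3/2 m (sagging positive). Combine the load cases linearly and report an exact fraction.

M(3/2) = -2231/16 kN·m

Load 1 — triangular load w₀=10 kN/m (0→w₀ over full span):
  M_1 = w₀Lx/2 - w₀L²/3 - w₀x³/(6L) = 10·6·(3/2)/2 - 10·6²/3 - 10·(3/2)³/(6·6) = -1215/16 kN·m
Load 2 — point force P=19 kN at a=2 m (b=L-a=4):
  M_2 = -P(a-x)  [x≤a] = -19·(2-(3/2)) = -19/2 kN·m
Load 3 — point force P=18 kN at a=9/2 m (b=L-a=3/2):
  M_3 = -P(a-x)  [x≤a] = -18·((9/2)-(3/2)) = -54 kN·m
Superposition: M = Σ M_i = -2231/16 kN·m ≈ -139.437500 kN·m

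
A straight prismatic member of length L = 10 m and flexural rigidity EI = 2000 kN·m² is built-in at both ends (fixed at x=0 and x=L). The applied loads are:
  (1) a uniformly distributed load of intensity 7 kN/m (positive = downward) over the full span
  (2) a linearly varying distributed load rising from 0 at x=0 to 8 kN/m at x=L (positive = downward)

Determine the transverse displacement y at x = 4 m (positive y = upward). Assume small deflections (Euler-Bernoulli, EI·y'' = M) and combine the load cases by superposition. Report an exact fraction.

y(4) = -813/6250 m

Load 1 — uniform load w=7 kN/m over full span:
  y_1 = -wx²(L-x)²/(24EI) = -7·4²·(10-4)²/(24·2000) = -21/250 m
Load 2 — triangular load w₀=8 kN/m (0→w₀ over full span):
  y_2 = -w₀x²(L-x)²(x+2L)/(120LEI) = -8·4²·(10-4)²·(4+2·10)/(120·10·2000) = -144/3125 m
Superposition: y = Σ y_i = -813/6250 m ≈ -0.130080 m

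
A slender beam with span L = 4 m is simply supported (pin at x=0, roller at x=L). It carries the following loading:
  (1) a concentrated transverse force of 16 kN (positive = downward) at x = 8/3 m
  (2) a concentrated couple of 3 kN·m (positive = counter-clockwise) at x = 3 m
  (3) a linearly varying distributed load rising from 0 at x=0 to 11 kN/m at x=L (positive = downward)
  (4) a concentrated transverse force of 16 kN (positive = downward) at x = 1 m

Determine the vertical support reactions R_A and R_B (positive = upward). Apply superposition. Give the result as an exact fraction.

Load 1 — point force P=16 kN at a=8/3 m (b=L-a=4/3):
  R_A = Pb/L = 16·(4/3)/4 = 16/3 kN
  R_B = Pa/L = 16·(8/3)/4 = 32/3 kN
Load 2 — applied couple M₀=3 kN·m at a=3 m (b=L-a=1):
  R_A = M₀/L = 3/4 kN
  R_B = -M₀/L = -3/4 kN
Load 3 — triangular load w₀=11 kN/m (0→w₀ over full span):
  R_A = w₀L/6 = 11·4/6 = 22/3 kN
  R_B = w₀L/3 = 11·4/3 = 44/3 kN
Load 4 — point force P=16 kN at a=1 m (b=L-a=3):
  R_A = Pb/L = 16·3/4 = 12 kN
  R_B = Pa/L = 16·1/4 = 4 kN
Superposition: R_A = 305/12 kN, R_B = 343/12 kN

R_A = 305/12 kN, R_B = 343/12 kN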